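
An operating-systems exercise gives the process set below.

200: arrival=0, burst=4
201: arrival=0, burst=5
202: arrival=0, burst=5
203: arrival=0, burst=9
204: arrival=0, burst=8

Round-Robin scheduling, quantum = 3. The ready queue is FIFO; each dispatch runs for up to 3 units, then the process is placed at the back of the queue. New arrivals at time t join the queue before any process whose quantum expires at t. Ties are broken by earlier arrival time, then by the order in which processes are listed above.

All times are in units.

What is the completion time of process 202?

20

Schedule: | 200 0-3 | 201 3-6 | 202 6-9 | 203 9-12 | 204 12-15 | 200 15-16 | 201 16-18 | 202 18-20 | 203 20-23 | 204 23-26 | 203 26-29 | 204 29-31 |
Completion: 200=16  201=18  202=20  203=29  204=31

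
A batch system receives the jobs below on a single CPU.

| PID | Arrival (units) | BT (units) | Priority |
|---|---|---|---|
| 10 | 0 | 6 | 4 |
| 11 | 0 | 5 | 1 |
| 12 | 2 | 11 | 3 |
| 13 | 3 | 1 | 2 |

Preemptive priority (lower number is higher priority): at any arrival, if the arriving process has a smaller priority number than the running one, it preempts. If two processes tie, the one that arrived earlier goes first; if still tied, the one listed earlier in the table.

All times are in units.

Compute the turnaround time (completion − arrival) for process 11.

5

Gantt: | 11 0-5 | 13 5-6 | 12 6-17 | 10 17-23 |
Completion: 10=23  11=5  12=17  13=6
Turnaround (C−A): 10=23  11=5  12=15  13=3
Turnaround(11) = completion − arrival = 5 − 0 = 5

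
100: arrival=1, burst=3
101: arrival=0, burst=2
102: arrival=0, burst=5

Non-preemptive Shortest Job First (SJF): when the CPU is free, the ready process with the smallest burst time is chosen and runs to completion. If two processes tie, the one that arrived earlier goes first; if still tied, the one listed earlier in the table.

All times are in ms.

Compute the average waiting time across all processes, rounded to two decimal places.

Timeline: | 101 0-2 | 100 2-5 | 102 5-10 |
Completion: 100=5  101=2  102=10
Turnaround (C−A): 100=4  101=2  102=10
Waiting times: 100=1, 101=0, 102=5
Average waiting = (1+0+5) / 3 = 6/3 = 2.00

2.00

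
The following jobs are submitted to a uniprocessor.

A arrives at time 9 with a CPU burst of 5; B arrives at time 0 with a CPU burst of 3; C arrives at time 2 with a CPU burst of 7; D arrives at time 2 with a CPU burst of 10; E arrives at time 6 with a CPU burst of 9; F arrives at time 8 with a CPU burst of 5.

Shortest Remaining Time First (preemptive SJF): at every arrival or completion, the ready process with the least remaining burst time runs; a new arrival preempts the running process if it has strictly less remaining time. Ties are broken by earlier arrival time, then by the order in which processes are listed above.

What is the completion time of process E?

29

Gantt: | B 0-3 | C 3-10 | F 10-15 | A 15-20 | E 20-29 | D 29-39 |
Completion: A=20  B=3  C=10  D=39  E=29  F=15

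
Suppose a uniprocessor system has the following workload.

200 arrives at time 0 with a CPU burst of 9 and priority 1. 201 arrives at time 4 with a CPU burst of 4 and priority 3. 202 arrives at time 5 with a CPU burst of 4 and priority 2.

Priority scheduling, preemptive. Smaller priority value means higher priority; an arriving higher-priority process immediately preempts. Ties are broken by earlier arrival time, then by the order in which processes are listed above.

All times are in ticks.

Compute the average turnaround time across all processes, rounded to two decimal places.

Timeline: | 200 0-9 | 202 9-13 | 201 13-17 |
Completion: 200=9  201=17  202=13
Turnaround times: 200=9, 201=13, 202=8
Average turnaround = (9+13+8) / 3 = 30/3 = 10.00

10.00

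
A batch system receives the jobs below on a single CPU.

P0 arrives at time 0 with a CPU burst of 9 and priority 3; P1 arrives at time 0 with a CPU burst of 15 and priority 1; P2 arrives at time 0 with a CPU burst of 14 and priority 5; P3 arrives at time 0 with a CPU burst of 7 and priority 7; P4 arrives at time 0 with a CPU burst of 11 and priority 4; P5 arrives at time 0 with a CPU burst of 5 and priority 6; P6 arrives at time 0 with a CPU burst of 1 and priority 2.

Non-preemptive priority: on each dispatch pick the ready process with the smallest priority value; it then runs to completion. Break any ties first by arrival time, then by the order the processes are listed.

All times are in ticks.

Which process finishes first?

Gantt: | P1 0-15 | P6 15-16 | P0 16-25 | P4 25-36 | P2 36-50 | P5 50-55 | P3 55-62 |
Completion: P0=25  P1=15  P2=50  P3=62  P4=36  P5=55  P6=16
Finish order: P1 → P6 → P0 → P4 → P2 → P5 → P3

P1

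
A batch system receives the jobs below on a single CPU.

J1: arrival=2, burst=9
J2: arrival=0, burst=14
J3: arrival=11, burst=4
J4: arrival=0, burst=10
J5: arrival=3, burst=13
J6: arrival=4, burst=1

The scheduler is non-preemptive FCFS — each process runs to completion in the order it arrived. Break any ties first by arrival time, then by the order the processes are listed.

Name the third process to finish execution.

Schedule: | J2 0-14 | J4 14-24 | J1 24-33 | J5 33-46 | J6 46-47 | J3 47-51 |
Completion: J1=33  J2=14  J3=51  J4=24  J5=46  J6=47
Turnaround (C−A): J1=31  J2=14  J3=40  J4=24  J5=43  J6=43
Finish order: J2 → J4 → J1 → J5 → J6 → J3

J1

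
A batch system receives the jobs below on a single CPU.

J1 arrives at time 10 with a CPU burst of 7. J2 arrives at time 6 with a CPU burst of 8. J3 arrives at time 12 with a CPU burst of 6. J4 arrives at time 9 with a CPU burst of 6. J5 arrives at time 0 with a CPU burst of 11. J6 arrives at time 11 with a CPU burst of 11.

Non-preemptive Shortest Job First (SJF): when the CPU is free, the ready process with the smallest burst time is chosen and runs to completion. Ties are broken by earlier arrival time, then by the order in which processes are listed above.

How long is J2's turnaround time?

32

Schedule: | J5 0-11 | J4 11-17 | J3 17-23 | J1 23-30 | J2 30-38 | J6 38-49 |
Completion: J1=30  J2=38  J3=23  J4=17  J5=11  J6=49
Turnaround(J2) = completion − arrival = 38 − 6 = 32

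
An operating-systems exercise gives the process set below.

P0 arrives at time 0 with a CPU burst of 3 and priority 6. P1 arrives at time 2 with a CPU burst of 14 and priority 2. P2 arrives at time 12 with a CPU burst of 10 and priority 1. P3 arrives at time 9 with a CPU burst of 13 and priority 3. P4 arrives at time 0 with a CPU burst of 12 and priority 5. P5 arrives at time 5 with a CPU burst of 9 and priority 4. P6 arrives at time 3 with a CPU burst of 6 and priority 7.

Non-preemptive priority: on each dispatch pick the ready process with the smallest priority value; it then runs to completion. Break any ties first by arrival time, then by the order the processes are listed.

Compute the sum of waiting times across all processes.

Schedule: | P4 0-12 | P2 12-22 | P1 22-36 | P3 36-49 | P5 49-58 | P0 58-61 | P6 61-67 |
Completion: P0=61  P1=36  P2=22  P3=49  P4=12  P5=58  P6=67
Turnaround (C−A): P0=61  P1=34  P2=10  P3=40  P4=12  P5=53  P6=64
Waiting = turnaround − burst: P0=58, P1=20, P2=0, P3=27, P4=0, P5=44, P6=58
Total waiting = 58 + 20 + 0 + 27 + 0 + 44 + 58 = 207

207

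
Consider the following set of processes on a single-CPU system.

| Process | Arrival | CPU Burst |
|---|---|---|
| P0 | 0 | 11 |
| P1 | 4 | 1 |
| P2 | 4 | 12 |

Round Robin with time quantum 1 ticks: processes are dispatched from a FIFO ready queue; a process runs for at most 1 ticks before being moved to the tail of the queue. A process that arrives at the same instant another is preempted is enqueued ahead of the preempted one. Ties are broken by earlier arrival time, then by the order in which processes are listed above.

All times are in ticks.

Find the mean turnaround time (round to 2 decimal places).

Schedule: | P0 0-4 | P1 4-5 | P2 5-6 | P0 6-7 | P2 7-8 | P0 8-9 | P2 9-10 | P0 10-11 | P2 11-12 | P0 12-13 | P2 13-14 | P0 14-15 | P2 15-16 | P0 16-17 | P2 17-18 | P0 18-19 | P2 19-24 |
Completion: P0=19  P1=5  P2=24
Turnaround times: P0=19, P1=1, P2=20
Average turnaround = (19+1+20) / 3 = 40/3 = 13.33

13.33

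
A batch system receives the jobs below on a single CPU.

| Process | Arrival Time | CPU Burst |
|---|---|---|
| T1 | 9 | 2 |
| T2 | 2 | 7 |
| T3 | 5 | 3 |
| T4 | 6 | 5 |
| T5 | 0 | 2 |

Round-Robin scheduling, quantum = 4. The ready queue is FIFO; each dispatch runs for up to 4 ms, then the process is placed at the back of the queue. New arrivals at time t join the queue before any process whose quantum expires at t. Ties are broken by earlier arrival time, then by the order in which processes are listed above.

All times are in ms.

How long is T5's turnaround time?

Gantt: | T5 0-2 | T2 2-6 | T3 6-9 | T4 9-13 | T2 13-16 | T1 16-18 | T4 18-19 |
Completion: T1=18  T2=16  T3=9  T4=19  T5=2
Turnaround (C−A): T1=9  T2=14  T3=4  T4=13  T5=2
Turnaround(T5) = completion − arrival = 2 − 0 = 2

2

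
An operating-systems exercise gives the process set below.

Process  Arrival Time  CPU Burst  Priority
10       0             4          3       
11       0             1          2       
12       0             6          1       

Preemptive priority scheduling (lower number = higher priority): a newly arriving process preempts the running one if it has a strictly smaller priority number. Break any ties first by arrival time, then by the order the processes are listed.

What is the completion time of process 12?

Gantt: | 12 0-6 | 11 6-7 | 10 7-11 |
Completion: 10=11  11=7  12=6

6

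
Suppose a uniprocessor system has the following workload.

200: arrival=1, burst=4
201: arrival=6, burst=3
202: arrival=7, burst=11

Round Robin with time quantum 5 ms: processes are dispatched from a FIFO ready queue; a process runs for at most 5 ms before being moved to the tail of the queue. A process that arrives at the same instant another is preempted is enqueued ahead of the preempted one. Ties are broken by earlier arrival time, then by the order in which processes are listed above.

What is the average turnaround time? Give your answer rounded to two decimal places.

Timeline: | idle 0-1 | 200 1-5 | idle 5-6 | 201 6-9 | 202 9-20 |
Completion: 200=5  201=9  202=20
Turnaround (C−A): 200=4  201=3  202=13
Turnaround times: 200=4, 201=3, 202=13
Average turnaround = (4+3+13) / 3 = 20/3 = 6.67

6.67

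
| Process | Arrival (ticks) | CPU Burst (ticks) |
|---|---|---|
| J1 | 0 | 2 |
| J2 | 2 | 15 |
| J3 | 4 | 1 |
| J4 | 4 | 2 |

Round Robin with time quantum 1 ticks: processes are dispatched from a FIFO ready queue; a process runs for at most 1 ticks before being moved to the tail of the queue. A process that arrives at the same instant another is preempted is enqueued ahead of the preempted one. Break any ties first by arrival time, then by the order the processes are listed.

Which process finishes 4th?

J2

Gantt: | J1 0-2 | J2 2-4 | J3 4-5 | J4 5-6 | J2 6-7 | J4 7-8 | J2 8-20 |
Completion: J1=2  J2=20  J3=5  J4=8
Turnaround (C−A): J1=2  J2=18  J3=1  J4=4
Finish order: J1 → J3 → J4 → J2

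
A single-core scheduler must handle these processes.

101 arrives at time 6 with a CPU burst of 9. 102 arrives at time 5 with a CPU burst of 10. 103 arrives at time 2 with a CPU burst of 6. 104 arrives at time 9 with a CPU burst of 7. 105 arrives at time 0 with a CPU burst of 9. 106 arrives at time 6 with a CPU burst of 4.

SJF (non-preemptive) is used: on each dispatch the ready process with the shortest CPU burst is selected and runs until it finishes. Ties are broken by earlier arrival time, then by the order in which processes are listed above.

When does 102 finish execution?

Gantt: | 105 0-9 | 106 9-13 | 103 13-19 | 104 19-26 | 101 26-35 | 102 35-45 |
Completion: 101=35  102=45  103=19  104=26  105=9  106=13
Turnaround (C−A): 101=29  102=40  103=17  104=17  105=9  106=7

45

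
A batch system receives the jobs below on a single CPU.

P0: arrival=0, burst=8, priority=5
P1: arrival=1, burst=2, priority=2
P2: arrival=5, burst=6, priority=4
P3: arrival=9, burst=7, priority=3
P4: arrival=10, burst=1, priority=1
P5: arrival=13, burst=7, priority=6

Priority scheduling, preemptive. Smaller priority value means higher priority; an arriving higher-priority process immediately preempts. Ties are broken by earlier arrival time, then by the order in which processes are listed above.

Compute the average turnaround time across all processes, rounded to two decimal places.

11.17

Timeline: | P0 0-1 | P1 1-3 | P0 3-5 | P2 5-9 | P3 9-10 | P4 10-11 | P3 11-17 | P2 17-19 | P0 19-24 | P5 24-31 |
Completion: P0=24  P1=3  P2=19  P3=17  P4=11  P5=31
Turnaround (C−A): P0=24  P1=2  P2=14  P3=8  P4=1  P5=18
Turnaround times: P0=24, P1=2, P2=14, P3=8, P4=1, P5=18
Average turnaround = (24+2+14+8+1+18) / 6 = 67/6 = 11.17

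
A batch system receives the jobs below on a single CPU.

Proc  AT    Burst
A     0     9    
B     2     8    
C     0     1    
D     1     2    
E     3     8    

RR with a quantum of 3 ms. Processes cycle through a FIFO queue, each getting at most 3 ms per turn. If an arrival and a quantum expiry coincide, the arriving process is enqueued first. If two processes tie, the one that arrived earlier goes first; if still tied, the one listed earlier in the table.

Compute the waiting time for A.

Timeline: | A 0-3 | C 3-4 | D 4-6 | B 6-9 | E 9-12 | A 12-15 | B 15-18 | E 18-21 | A 21-24 | B 24-26 | E 26-28 |
Completion: A=24  B=26  C=4  D=6  E=28
Waiting(A) = turnaround − burst = 24 − 9 = 15

15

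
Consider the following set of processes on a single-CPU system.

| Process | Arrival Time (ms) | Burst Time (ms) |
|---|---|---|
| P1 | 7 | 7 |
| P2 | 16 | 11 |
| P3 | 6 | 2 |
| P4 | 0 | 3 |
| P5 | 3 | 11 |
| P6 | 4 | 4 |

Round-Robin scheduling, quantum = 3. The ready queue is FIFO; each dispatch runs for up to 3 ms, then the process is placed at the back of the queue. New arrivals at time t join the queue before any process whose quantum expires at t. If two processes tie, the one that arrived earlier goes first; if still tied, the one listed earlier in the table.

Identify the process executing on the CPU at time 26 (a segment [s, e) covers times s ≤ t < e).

Schedule: | P4 0-3 | P5 3-6 | P6 6-9 | P3 9-11 | P5 11-14 | P1 14-17 | P6 17-18 | P5 18-21 | P2 21-24 | P1 24-27 | P5 27-29 | P2 29-32 | P1 32-33 | P2 33-38 |
Completion: P1=33  P2=38  P3=11  P4=3  P5=29  P6=18

P1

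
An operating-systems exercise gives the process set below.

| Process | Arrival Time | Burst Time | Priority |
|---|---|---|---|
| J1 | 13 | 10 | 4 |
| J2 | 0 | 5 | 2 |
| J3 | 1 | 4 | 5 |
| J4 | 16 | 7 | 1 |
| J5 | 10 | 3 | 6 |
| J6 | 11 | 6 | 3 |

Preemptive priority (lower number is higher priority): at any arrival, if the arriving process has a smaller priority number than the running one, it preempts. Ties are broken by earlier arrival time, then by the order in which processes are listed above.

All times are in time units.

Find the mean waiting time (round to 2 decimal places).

7.50

Gantt: | J2 0-5 | J3 5-9 | idle 9-10 | J5 10-11 | J6 11-16 | J4 16-23 | J6 23-24 | J1 24-34 | J5 34-36 |
Completion: J1=34  J2=5  J3=9  J4=23  J5=36  J6=24
Turnaround (C−A): J1=21  J2=5  J3=8  J4=7  J5=26  J6=13
Waiting times: J1=11, J2=0, J3=4, J4=0, J5=23, J6=7
Average waiting = (11+0+4+0+23+7) / 6 = 45/6 = 7.50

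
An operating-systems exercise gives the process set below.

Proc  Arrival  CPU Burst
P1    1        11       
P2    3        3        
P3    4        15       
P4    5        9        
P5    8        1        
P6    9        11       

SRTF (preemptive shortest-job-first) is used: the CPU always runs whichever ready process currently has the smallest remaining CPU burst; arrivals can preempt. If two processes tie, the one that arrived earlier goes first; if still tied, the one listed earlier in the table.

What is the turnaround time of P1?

Schedule: | idle 0-1 | P1 1-3 | P2 3-6 | P1 6-8 | P5 8-9 | P1 9-16 | P4 16-25 | P6 25-36 | P3 36-51 |
Completion: P1=16  P2=6  P3=51  P4=25  P5=9  P6=36
Turnaround (C−A): P1=15  P2=3  P3=47  P4=20  P5=1  P6=27
Turnaround(P1) = completion − arrival = 16 − 1 = 15

15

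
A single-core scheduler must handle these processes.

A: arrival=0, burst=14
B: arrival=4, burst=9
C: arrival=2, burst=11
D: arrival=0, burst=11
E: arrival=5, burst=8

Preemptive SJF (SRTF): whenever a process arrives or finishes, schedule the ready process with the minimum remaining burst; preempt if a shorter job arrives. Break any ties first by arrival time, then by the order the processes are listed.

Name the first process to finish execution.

Timeline: | D 0-11 | E 11-19 | B 19-28 | C 28-39 | A 39-53 |
Completion: A=53  B=28  C=39  D=11  E=19
Turnaround (C−A): A=53  B=24  C=37  D=11  E=14
Finish order: D → E → B → C → A

D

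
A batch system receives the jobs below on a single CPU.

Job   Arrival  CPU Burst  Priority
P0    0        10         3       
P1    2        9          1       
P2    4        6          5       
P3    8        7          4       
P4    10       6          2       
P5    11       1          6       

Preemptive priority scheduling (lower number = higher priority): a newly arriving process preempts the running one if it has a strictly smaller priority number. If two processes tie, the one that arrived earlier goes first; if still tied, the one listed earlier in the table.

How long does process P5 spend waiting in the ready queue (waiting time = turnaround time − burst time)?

27

Gantt: | P0 0-2 | P1 2-11 | P4 11-17 | P0 17-25 | P3 25-32 | P2 32-38 | P5 38-39 |
Completion: P0=25  P1=11  P2=38  P3=32  P4=17  P5=39
Turnaround (C−A): P0=25  P1=9  P2=34  P3=24  P4=7  P5=28
Waiting(P5) = turnaround − burst = 28 − 1 = 27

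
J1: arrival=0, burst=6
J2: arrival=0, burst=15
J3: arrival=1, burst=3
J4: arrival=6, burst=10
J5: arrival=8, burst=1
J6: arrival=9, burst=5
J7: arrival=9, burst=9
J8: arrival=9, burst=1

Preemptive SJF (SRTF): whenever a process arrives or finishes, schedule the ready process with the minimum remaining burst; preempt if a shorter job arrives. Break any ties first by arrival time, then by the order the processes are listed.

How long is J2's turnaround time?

Gantt: | J1 0-1 | J3 1-4 | J1 4-9 | J5 9-10 | J8 10-11 | J6 11-16 | J7 16-25 | J4 25-35 | J2 35-50 |
Completion: J1=9  J2=50  J3=4  J4=35  J5=10  J6=16  J7=25  J8=11
Turnaround(J2) = completion − arrival = 50 − 0 = 50

50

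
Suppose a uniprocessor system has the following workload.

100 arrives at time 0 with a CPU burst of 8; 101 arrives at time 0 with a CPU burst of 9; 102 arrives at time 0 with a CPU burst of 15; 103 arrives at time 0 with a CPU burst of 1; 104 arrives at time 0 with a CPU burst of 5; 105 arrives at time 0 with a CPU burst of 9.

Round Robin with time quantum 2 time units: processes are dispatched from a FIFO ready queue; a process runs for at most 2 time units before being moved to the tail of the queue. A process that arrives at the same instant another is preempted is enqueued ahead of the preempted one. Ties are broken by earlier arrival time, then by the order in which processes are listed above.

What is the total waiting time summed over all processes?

Gantt: | 100 0-2 | 101 2-4 | 102 4-6 | 103 6-7 | 104 7-9 | 105 9-11 | 100 11-13 | 101 13-15 | 102 15-17 | 104 17-19 | 105 19-21 | 100 21-23 | 101 23-25 | 102 25-27 | 104 27-28 | 105 28-30 | 100 30-32 | 101 32-34 | 102 34-36 | 105 36-38 | 101 38-39 | 102 39-41 | 105 41-42 | 102 42-47 |
Completion: 100=32  101=39  102=47  103=7  104=28  105=42
Turnaround (C−A): 100=32  101=39  102=47  103=7  104=28  105=42
Waiting = turnaround − burst: 100=24, 101=30, 102=32, 103=6, 104=23, 105=33
Total waiting = 24 + 30 + 32 + 6 + 23 + 33 = 148

148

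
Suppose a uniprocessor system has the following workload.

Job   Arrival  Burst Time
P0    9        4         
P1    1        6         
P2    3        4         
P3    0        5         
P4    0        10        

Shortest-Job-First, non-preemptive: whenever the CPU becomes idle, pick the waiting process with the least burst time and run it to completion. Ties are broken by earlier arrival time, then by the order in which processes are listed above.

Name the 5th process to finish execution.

Gantt: | P3 0-5 | P2 5-9 | P0 9-13 | P1 13-19 | P4 19-29 |
Completion: P0=13  P1=19  P2=9  P3=5  P4=29
Finish order: P3 → P2 → P0 → P1 → P4

P4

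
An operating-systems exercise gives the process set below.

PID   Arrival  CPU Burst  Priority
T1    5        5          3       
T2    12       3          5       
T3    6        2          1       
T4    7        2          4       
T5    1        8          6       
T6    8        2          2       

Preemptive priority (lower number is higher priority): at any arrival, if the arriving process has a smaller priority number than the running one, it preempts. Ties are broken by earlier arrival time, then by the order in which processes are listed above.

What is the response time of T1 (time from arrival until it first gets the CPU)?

0

Gantt: | idle 0-1 | T5 1-5 | T1 5-6 | T3 6-8 | T6 8-10 | T1 10-14 | T4 14-16 | T2 16-19 | T5 19-23 |
Completion: T1=14  T2=19  T3=8  T4=16  T5=23  T6=10
Turnaround (C−A): T1=9  T2=7  T3=2  T4=9  T5=22  T6=2
Response(T1) = first start − arrival = 5 − 5 = 0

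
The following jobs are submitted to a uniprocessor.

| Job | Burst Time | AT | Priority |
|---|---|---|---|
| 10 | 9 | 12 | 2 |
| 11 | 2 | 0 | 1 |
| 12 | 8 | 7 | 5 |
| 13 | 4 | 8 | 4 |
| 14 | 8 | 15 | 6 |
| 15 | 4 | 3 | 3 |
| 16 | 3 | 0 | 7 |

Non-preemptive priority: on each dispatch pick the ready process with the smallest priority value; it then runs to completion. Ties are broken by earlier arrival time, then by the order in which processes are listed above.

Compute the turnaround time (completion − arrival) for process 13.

Gantt: | 11 0-2 | 16 2-5 | 15 5-9 | 13 9-13 | 10 13-22 | 12 22-30 | 14 30-38 |
Completion: 10=22  11=2  12=30  13=13  14=38  15=9  16=5
Turnaround (C−A): 10=10  11=2  12=23  13=5  14=23  15=6  16=5
Turnaround(13) = completion − arrival = 13 − 8 = 5

5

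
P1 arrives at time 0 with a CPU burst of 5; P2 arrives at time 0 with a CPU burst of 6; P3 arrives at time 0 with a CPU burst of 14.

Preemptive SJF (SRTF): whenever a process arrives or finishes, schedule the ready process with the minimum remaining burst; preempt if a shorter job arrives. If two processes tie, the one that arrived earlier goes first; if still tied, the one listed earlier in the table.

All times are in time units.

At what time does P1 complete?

5

Gantt: | P1 0-5 | P2 5-11 | P3 11-25 |
Completion: P1=5  P2=11  P3=25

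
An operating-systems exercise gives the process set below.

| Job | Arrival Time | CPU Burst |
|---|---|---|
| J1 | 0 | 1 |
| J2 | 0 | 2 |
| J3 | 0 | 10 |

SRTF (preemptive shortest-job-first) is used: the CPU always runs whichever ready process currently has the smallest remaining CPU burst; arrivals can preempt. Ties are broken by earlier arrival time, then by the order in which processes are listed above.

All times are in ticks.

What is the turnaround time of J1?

Schedule: | J1 0-1 | J2 1-3 | J3 3-13 |
Completion: J1=1  J2=3  J3=13
Turnaround(J1) = completion − arrival = 1 − 0 = 1

1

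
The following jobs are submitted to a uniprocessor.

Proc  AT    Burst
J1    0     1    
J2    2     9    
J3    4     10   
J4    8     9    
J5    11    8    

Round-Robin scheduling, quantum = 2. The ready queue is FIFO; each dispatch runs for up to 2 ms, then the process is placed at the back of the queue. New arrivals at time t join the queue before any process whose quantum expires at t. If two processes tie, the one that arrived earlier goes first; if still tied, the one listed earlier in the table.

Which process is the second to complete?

Gantt: | J1 0-1 | idle 1-2 | J2 2-4 | J3 4-6 | J2 6-8 | J3 8-10 | J4 10-12 | J2 12-14 | J3 14-16 | J5 16-18 | J4 18-20 | J2 20-22 | J3 22-24 | J5 24-26 | J4 26-28 | J2 28-29 | J3 29-31 | J5 31-33 | J4 33-35 | J5 35-37 | J4 37-38 |
Completion: J1=1  J2=29  J3=31  J4=38  J5=37
Turnaround (C−A): J1=1  J2=27  J3=27  J4=30  J5=26
Finish order: J1 → J2 → J3 → J5 → J4

J2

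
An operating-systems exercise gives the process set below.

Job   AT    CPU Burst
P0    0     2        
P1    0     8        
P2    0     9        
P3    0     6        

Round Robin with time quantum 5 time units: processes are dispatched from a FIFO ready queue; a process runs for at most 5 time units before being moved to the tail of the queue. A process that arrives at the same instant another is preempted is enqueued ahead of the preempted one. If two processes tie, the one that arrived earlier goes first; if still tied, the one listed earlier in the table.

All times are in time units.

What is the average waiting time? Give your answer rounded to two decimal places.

11.50

Gantt: | P0 0-2 | P1 2-7 | P2 7-12 | P3 12-17 | P1 17-20 | P2 20-24 | P3 24-25 |
Completion: P0=2  P1=20  P2=24  P3=25
Turnaround (C−A): P0=2  P1=20  P2=24  P3=25
Waiting times: P0=0, P1=12, P2=15, P3=19
Average waiting = (0+12+15+19) / 4 = 46/4 = 11.50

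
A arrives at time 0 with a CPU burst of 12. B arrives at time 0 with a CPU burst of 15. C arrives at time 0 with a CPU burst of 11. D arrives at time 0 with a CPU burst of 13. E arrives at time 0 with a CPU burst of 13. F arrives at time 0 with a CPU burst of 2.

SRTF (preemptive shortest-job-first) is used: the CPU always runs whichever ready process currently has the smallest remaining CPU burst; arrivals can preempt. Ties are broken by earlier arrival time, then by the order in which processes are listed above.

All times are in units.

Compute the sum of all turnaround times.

195

Schedule: | F 0-2 | C 2-13 | A 13-25 | D 25-38 | E 38-51 | B 51-66 |
Completion: A=25  B=66  C=13  D=38  E=51  F=2
Turnaround (C−A): A=25  B=66  C=13  D=38  E=51  F=2
Turnaround = completion − arrival: A=25, B=66, C=13, D=38, E=51, F=2
Total turnaround = 25 + 66 + 13 + 38 + 51 + 2 = 195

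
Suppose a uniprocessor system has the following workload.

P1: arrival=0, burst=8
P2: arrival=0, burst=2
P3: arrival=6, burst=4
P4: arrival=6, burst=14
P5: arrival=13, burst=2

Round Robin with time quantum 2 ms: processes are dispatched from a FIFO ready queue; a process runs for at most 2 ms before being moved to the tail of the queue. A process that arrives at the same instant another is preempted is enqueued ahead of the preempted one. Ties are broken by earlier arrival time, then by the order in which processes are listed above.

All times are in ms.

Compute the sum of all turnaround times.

61

Gantt: | P1 0-2 | P2 2-4 | P1 4-6 | P3 6-8 | P4 8-10 | P1 10-12 | P3 12-14 | P4 14-16 | P1 16-18 | P5 18-20 | P4 20-30 |
Completion: P1=18  P2=4  P3=14  P4=30  P5=20
Turnaround = completion − arrival: P1=18, P2=4, P3=8, P4=24, P5=7
Total turnaround = 18 + 4 + 8 + 24 + 7 = 61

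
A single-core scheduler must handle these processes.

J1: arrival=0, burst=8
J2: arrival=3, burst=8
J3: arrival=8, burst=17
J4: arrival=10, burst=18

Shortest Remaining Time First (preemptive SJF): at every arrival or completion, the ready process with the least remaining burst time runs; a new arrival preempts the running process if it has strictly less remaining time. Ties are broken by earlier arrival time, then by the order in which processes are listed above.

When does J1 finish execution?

Gantt: | J1 0-8 | J2 8-16 | J3 16-33 | J4 33-51 |
Completion: J1=8  J2=16  J3=33  J4=51

8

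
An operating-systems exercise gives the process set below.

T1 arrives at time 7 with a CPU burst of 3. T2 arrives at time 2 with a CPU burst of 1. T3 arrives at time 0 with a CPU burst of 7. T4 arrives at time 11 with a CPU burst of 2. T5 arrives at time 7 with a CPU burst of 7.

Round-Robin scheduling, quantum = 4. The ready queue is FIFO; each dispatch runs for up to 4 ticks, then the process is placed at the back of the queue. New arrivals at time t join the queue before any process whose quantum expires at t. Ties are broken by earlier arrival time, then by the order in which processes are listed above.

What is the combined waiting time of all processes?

Gantt: | T3 0-4 | T2 4-5 | T3 5-8 | T1 8-11 | T5 11-15 | T4 15-17 | T5 17-20 |
Completion: T1=11  T2=5  T3=8  T4=17  T5=20
Turnaround (C−A): T1=4  T2=3  T3=8  T4=6  T5=13
Waiting = turnaround − burst: T1=1, T2=2, T3=1, T4=4, T5=6
Total waiting = 1 + 2 + 1 + 4 + 6 = 14

14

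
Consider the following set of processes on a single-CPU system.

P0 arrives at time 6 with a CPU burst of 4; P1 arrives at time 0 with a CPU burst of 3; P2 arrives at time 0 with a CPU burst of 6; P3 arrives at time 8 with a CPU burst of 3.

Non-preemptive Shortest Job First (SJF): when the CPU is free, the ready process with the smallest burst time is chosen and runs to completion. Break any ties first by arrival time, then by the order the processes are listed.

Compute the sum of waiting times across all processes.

10

Timeline: | P1 0-3 | P2 3-9 | P3 9-12 | P0 12-16 |
Completion: P0=16  P1=3  P2=9  P3=12
Turnaround (C−A): P0=10  P1=3  P2=9  P3=4
Waiting = turnaround − burst: P0=6, P1=0, P2=3, P3=1
Total waiting = 6 + 0 + 3 + 1 = 10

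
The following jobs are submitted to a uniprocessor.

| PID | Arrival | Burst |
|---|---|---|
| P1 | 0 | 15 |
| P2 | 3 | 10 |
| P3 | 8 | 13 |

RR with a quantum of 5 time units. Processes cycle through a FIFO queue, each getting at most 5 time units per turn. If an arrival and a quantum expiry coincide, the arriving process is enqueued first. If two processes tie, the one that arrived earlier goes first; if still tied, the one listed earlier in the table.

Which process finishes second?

P1

Timeline: | P1 0-5 | P2 5-10 | P1 10-15 | P3 15-20 | P2 20-25 | P1 25-30 | P3 30-38 |
Completion: P1=30  P2=25  P3=38
Turnaround (C−A): P1=30  P2=22  P3=30
Finish order: P2 → P1 → P3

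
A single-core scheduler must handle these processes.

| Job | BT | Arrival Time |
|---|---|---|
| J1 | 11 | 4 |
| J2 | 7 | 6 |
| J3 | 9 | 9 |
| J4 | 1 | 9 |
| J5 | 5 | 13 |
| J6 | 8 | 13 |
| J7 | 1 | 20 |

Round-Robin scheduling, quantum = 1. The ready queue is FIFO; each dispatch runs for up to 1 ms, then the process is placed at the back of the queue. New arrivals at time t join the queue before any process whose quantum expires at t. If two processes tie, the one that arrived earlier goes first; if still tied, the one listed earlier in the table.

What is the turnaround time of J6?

33

Gantt: | idle 0-4 | J1 4-6 | J2 6-7 | J1 7-8 | J2 8-9 | J1 9-10 | J3 10-11 | J4 11-12 | J2 12-13 | J1 13-14 | J3 14-15 | J5 15-16 | J6 16-17 | J2 17-18 | J1 18-19 | J3 19-20 | J5 20-21 | J6 21-22 | J2 22-23 | J1 23-24 | J7 24-25 | J3 25-26 | J5 26-27 | J6 27-28 | J2 28-29 | J1 29-30 | J3 30-31 | J5 31-32 | J6 32-33 | J2 33-34 | J1 34-35 | J3 35-36 | J5 36-37 | J6 37-38 | J1 38-39 | J3 39-40 | J6 40-41 | J1 41-42 | J3 42-43 | J6 43-44 | J3 44-45 | J6 45-46 |
Completion: J1=42  J2=34  J3=45  J4=12  J5=37  J6=46  J7=25
Turnaround (C−A): J1=38  J2=28  J3=36  J4=3  J5=24  J6=33  J7=5
Turnaround(J6) = completion − arrival = 46 − 13 = 33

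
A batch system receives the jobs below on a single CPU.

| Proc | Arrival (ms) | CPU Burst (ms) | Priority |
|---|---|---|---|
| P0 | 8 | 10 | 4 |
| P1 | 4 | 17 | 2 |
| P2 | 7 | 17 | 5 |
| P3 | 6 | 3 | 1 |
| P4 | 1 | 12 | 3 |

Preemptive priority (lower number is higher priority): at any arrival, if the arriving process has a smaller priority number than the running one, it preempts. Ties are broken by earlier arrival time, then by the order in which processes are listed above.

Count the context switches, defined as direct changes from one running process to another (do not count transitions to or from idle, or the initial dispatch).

6

Schedule: | idle 0-1 | P4 1-4 | P1 4-6 | P3 6-9 | P1 9-24 | P4 24-33 | P0 33-43 | P2 43-60 |
Completion: P0=43  P1=24  P2=60  P3=9  P4=33
Turnaround (C−A): P0=35  P1=20  P2=53  P3=3  P4=32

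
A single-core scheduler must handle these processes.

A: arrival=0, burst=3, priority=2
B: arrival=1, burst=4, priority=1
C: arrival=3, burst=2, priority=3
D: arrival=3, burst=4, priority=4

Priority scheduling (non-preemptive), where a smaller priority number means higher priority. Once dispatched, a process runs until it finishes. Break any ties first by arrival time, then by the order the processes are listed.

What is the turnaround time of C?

6

Gantt: | A 0-3 | B 3-7 | C 7-9 | D 9-13 |
Completion: A=3  B=7  C=9  D=13
Turnaround (C−A): A=3  B=6  C=6  D=10
Turnaround(C) = completion − arrival = 9 − 3 = 6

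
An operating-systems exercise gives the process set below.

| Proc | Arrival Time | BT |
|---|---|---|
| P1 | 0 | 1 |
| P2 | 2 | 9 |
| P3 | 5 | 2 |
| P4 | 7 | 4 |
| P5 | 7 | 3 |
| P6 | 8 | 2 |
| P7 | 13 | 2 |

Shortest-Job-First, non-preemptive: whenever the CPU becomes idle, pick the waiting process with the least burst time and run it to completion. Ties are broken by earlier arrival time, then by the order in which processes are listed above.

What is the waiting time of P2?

Gantt: | P1 0-1 | idle 1-2 | P2 2-11 | P3 11-13 | P6 13-15 | P7 15-17 | P5 17-20 | P4 20-24 |
Completion: P1=1  P2=11  P3=13  P4=24  P5=20  P6=15  P7=17
Turnaround (C−A): P1=1  P2=9  P3=8  P4=17  P5=13  P6=7  P7=4
Waiting(P2) = turnaround − burst = 9 − 9 = 0

0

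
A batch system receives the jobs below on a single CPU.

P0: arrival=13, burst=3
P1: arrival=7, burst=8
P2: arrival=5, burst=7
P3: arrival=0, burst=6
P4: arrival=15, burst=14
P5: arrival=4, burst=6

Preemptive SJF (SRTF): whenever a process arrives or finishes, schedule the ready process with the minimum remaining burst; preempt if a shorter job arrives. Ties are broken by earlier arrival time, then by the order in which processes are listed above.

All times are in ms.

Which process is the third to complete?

P0

Timeline: | P3 0-6 | P5 6-12 | P2 12-13 | P0 13-16 | P2 16-22 | P1 22-30 | P4 30-44 |
Completion: P0=16  P1=30  P2=22  P3=6  P4=44  P5=12
Turnaround (C−A): P0=3  P1=23  P2=17  P3=6  P4=29  P5=8
Finish order: P3 → P5 → P0 → P2 → P1 → P4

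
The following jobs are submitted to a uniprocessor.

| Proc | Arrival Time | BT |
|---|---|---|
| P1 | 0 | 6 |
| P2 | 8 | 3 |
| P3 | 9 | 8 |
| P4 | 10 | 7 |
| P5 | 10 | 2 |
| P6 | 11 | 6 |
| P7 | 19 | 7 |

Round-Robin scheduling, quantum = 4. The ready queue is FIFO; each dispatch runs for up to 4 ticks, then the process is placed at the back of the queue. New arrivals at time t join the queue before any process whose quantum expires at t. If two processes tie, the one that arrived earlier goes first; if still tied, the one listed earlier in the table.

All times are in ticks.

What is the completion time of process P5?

Gantt: | P1 0-6 | idle 6-8 | P2 8-11 | P3 11-15 | P4 15-19 | P5 19-21 | P6 21-25 | P3 25-29 | P7 29-33 | P4 33-36 | P6 36-38 | P7 38-41 |
Completion: P1=6  P2=11  P3=29  P4=36  P5=21  P6=38  P7=41

21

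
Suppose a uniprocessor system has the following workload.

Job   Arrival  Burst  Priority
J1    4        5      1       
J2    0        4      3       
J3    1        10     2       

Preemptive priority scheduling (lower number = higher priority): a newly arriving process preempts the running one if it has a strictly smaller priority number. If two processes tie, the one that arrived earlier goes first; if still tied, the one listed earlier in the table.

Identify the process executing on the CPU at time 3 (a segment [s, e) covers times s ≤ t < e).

Schedule: | J2 0-1 | J3 1-4 | J1 4-9 | J3 9-16 | J2 16-19 |
Completion: J1=9  J2=19  J3=16
Turnaround (C−A): J1=5  J2=19  J3=15

J3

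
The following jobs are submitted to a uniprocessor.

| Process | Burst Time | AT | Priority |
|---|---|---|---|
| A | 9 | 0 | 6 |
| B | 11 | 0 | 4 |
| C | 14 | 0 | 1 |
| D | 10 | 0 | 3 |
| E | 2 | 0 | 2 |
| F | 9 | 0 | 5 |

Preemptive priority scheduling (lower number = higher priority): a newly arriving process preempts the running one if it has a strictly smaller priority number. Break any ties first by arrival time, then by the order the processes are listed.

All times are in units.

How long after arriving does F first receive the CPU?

37

Gantt: | C 0-14 | E 14-16 | D 16-26 | B 26-37 | F 37-46 | A 46-55 |
Completion: A=55  B=37  C=14  D=26  E=16  F=46
Response(F) = first start − arrival = 37 − 0 = 37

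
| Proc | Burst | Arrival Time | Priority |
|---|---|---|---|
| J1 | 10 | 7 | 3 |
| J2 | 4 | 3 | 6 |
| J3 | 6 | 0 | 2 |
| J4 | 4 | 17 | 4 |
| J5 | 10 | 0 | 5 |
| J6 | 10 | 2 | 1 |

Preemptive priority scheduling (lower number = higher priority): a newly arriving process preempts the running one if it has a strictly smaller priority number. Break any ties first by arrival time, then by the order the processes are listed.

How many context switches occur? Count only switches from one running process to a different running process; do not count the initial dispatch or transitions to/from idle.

Schedule: | J3 0-2 | J6 2-12 | J3 12-16 | J1 16-26 | J4 26-30 | J5 30-40 | J2 40-44 |
Completion: J1=26  J2=44  J3=16  J4=30  J5=40  J6=12
Turnaround (C−A): J1=19  J2=41  J3=16  J4=13  J5=40  J6=10

6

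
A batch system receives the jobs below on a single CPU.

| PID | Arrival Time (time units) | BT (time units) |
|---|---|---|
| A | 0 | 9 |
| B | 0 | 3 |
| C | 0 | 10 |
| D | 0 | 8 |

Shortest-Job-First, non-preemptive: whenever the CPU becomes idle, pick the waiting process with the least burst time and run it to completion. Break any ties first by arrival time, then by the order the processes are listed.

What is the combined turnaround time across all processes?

Gantt: | B 0-3 | D 3-11 | A 11-20 | C 20-30 |
Completion: A=20  B=3  C=30  D=11
Turnaround = completion − arrival: A=20, B=3, C=30, D=11
Total turnaround = 20 + 3 + 30 + 11 = 64

64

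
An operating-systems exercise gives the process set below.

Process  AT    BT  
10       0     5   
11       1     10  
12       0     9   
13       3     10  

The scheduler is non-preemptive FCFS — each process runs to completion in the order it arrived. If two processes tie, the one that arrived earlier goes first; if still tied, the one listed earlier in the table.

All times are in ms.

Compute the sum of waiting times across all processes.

39

Timeline: | 10 0-5 | 12 5-14 | 11 14-24 | 13 24-34 |
Completion: 10=5  11=24  12=14  13=34
Waiting = turnaround − burst: 10=0, 11=13, 12=5, 13=21
Total waiting = 0 + 13 + 5 + 21 = 39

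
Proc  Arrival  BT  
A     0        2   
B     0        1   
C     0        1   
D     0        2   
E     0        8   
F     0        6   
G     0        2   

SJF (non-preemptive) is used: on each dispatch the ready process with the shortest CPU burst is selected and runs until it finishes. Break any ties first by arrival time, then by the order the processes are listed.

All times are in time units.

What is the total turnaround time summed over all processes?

57

Timeline: | B 0-1 | C 1-2 | A 2-4 | D 4-6 | G 6-8 | F 8-14 | E 14-22 |
Completion: A=4  B=1  C=2  D=6  E=22  F=14  G=8
Turnaround = completion − arrival: A=4, B=1, C=2, D=6, E=22, F=14, G=8
Total turnaround = 4 + 1 + 2 + 6 + 22 + 14 + 8 = 57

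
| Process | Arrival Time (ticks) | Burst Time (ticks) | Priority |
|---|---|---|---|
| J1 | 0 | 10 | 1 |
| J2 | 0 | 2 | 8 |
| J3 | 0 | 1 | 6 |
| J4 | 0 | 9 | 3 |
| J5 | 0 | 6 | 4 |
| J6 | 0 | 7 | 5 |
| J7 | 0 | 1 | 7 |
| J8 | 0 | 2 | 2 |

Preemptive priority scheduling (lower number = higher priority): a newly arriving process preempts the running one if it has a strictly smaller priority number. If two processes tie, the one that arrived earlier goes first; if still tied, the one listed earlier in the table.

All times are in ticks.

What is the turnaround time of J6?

Gantt: | J1 0-10 | J8 10-12 | J4 12-21 | J5 21-27 | J6 27-34 | J3 34-35 | J7 35-36 | J2 36-38 |
Completion: J1=10  J2=38  J3=35  J4=21  J5=27  J6=34  J7=36  J8=12
Turnaround (C−A): J1=10  J2=38  J3=35  J4=21  J5=27  J6=34  J7=36  J8=12
Turnaround(J6) = completion − arrival = 34 − 0 = 34

34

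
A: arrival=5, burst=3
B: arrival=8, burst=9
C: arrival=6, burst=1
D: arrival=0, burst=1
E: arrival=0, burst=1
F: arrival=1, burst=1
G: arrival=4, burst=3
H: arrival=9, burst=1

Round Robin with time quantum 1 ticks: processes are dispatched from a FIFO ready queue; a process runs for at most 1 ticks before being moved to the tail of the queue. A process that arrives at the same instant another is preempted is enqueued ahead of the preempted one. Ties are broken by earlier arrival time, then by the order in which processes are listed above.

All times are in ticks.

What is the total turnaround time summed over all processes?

Timeline: | D 0-1 | E 1-2 | F 2-3 | idle 3-4 | G 4-5 | A 5-6 | G 6-7 | C 7-8 | A 8-9 | G 9-10 | B 10-11 | H 11-12 | A 12-13 | B 13-21 |
Completion: A=13  B=21  C=8  D=1  E=2  F=3  G=10  H=12
Turnaround (C−A): A=8  B=13  C=2  D=1  E=2  F=2  G=6  H=3
Turnaround = completion − arrival: A=8, B=13, C=2, D=1, E=2, F=2, G=6, H=3
Total turnaround = 8 + 13 + 2 + 1 + 2 + 2 + 6 + 3 = 37

37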